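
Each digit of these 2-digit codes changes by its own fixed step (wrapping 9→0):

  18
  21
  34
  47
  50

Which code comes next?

First digit — +1 each step, mod 10: 1, 2, 3, 4, 5 → 6.
For the second digit, +3 each step, mod 10: 8, 1, 4, 7, 0 → 3.
So the next code is 63.

63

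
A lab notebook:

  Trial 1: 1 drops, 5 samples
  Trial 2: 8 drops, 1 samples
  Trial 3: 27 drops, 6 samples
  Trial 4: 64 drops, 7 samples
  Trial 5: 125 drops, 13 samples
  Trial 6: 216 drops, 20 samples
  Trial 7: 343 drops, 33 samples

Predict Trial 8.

Drops goes 1, 8, 27, 64, 125, 216, 343 → 512 (perfect cubes: 1³, 2³, 3³, …).
Samples: 5, 1, 6, 7, 13, 20, 33 → 53 (each term is the sum of the two before it).
Putting it together: 512 drops, 53 samples.

512 drops, 53 samples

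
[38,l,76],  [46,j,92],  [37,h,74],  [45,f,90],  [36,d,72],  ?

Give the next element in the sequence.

First entry — alternating steps +8, −9, +8, −9, …: 38, 46, 37, 45, 36 → 44.
Letter — letters move back 2 places in the alphabet: l, j, h, f, d → b.
Third entry: always 2 × the first entry, so 76, 92, 74, 90, 72 → 88.
So the next element is [44,b,88].

[44,b,88]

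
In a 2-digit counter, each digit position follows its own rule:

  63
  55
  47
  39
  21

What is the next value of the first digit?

1

First digit: −1 each step, mod 10, so 6, 5, 4, 3, 2 → 1.
Second digit — +2 each step, mod 10: 3, 5, 7, 9, 1 → 3.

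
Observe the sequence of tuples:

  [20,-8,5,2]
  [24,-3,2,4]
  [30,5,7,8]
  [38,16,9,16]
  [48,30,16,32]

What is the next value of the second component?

47

Second component — differences are 5, 8, 11, … (increasing by 3 each time): -8, -3, 5, 16, 30 → 47.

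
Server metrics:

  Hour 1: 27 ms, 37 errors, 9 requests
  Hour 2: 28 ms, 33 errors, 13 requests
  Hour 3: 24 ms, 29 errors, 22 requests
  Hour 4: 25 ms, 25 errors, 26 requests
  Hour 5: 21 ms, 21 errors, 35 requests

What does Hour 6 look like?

Ms: alternating steps +1, −4, +1, −4, …, so 27, 28, 24, 25, 21 → 22.
Errors goes 37, 33, 29, 25, 21 → 17 (−4 each step).
Requests: alternating steps +4, +9, +4, +9, …, so 9, 13, 22, 26, 35 → 39.
So the next line is 22 ms, 17 errors, 39 requests.

22 ms, 17 errors, 39 requests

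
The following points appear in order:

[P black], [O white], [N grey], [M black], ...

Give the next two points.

Letter: P, O, N, M → L → K (letters move back 1 place in the alphabet).
Shade goes black, white, grey, black → white → grey (repeats black → white → grey).
So the next two points are [L white] and [K grey].

[L white], [K grey]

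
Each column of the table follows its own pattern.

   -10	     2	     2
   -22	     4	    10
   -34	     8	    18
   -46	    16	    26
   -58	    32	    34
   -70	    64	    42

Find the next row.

-82  128  50

For the first component, −12 each step: -10, -22, -34, -46, -58, -70 → -82.
Second component goes 2, 4, 8, 16, 32, 64 → 128 (×2 each step).
For the third component, +8 each step: 2, 10, 18, 26, 34, 42 → 50.
Putting it together: -82  128  50.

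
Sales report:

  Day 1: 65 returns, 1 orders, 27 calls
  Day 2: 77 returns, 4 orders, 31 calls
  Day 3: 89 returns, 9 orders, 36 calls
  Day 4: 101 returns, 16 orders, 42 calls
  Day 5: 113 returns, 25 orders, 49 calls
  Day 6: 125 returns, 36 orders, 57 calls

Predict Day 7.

For the returns, +12 each step: 65, 77, 89, 101, 113, 125 → 137.
For the orders, perfect squares: 1², 2², 3², …: 1, 4, 9, 16, 25, 36 → 49.
Calls — differences are 4, 5, 6, … (increasing by 1 each time): 27, 31, 36, 42, 49, 57 → 66.
Putting it together: 137 returns, 49 orders, 66 calls.

137 returns, 49 orders, 66 calls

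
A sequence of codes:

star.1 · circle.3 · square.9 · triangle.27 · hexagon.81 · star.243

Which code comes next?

Shape: repeats star → circle → square → triangle → hexagon; star, circle, square, triangle, hexagon, star → circle.
For the second component, ×3 each step: 1, 3, 9, 27, 81, 243 → 729.
Combining the parts gives circle.729.

circle.729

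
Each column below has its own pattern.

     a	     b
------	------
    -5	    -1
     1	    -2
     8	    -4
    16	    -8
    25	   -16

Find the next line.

35  -32

Column a goes -5, 1, 8, 16, 25 → 35 (differences are 6, 7, 8, … (increasing by 1 each time)).
Column b — ×2 each step: -1, -2, -4, -8, -16 → -32.
Putting it together: 35  -32.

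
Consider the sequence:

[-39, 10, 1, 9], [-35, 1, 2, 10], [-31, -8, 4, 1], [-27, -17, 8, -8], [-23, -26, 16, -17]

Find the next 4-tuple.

[-19, -35, 32, -26]

First component: -39, -35, -31, -27, -23 → -19 (+4 each step).
Second component: −9 each step; 10, 1, -8, -17, -26 → -35.
For the third component, ×2 each step: 1, 2, 4, 8, 16 → 32.
Fourth component: always the previous value of the second component; 9, 10, 1, -8, -17 → -26.
So the next 4-tuple is [-19, -35, 32, -26].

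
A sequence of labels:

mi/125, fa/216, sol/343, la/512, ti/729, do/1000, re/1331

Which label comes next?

Note: mi, fa, sol, la, ti, do, re → mi (runs through the solfège scale do→ti).
Second component: perfect cubes: 5³, 6³, 7³, …; 125, 216, 343, 512, 729, 1000, 1331 → 1728.
Putting it together: mi/1728.

mi/1728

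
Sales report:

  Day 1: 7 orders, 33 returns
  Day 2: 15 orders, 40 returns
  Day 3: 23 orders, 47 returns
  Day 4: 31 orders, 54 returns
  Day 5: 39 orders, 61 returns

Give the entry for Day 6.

47 orders, 68 returns

For the orders, +8 each step: 7, 15, 23, 31, 39 → 47.
Returns — +7 each step: 33, 40, 47, 54, 61 → 68.
Putting it together: 47 orders, 68 returns.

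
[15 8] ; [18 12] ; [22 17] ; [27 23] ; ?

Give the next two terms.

[33 30], [40 38]

First entry: differences are 3, 4, 5, … (increasing by 1 each time); 15, 18, 22, 27 → 33 → 40.
Second entry: differences are 4, 5, 6, … (increasing by 1 each time); 8, 12, 17, 23 → 30 → 38.
So the next two terms are [33 30] and [40 38].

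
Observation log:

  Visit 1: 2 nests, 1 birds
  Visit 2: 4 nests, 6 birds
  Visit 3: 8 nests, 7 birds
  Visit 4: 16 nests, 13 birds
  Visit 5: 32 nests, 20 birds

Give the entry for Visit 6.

64 nests, 33 birds

Nests: ×2 each step, so 2, 4, 8, 16, 32 → 64.
Birds goes 1, 6, 7, 13, 20 → 33 (each term is the sum of the two before it).
Putting it together: 64 nests, 33 birds.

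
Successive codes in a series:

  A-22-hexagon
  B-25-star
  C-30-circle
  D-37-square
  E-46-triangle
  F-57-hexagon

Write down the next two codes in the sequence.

G-70-star, H-85-circle

Letter: letters move forward 1 place in the alphabet, so A, B, C, D, E, F → G → H.
Second component goes 22, 25, 30, 37, 46, 57 → 70 → 85 (differences are 3, 5, 7, … (increasing by 2 each time)).
Shape: hexagon, star, circle, square, triangle, hexagon → star → circle (repeats hexagon → star → circle → square → triangle).
Putting the parts together: G-70-star and then H-85-circle.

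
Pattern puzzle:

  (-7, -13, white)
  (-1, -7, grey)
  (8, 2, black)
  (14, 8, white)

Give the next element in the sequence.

First component goes -7, -1, 8, 14 → 23 (alternating steps +6, +9, +6, +9, …).
Second component: always 6 less than the first component; -13, -7, 2, 8 → 17.
Shade — repeats white → grey → black: white, grey, black, white → grey.
Combining the parts gives (23, 17, grey).

(23, 17, grey)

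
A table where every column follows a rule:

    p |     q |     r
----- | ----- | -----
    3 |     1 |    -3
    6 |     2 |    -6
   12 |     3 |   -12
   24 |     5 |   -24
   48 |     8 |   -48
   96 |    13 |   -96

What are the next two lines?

Column p — ×2 each step: 3, 6, 12, 24, 48, 96 → 192 → 384.
Column q goes 1, 2, 3, 5, 8, 13 → 21 → 34 (each term is the sum of the two before it).
Column r — ×2 each step: -3, -6, -12, -24, -48, -96 → -192 → -384.
So the next two lines are 192  21  -192 and 384  34  -384.

192  21  -192; 384  34  -384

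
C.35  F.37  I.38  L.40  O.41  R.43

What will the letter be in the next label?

U

Letter — letters move forward 3 places in the alphabet: C, F, I, L, O, R → U.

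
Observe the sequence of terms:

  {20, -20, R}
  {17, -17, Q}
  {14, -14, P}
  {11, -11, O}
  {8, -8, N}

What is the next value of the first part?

First part — −3 each step: 20, 17, 14, 11, 8 → 5.

5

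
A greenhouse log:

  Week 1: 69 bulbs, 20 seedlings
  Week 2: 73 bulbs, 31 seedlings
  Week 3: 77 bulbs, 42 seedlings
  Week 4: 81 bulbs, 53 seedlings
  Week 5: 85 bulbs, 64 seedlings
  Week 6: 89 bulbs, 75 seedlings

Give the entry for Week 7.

93 bulbs, 86 seedlings

Bulbs goes 69, 73, 77, 81, 85, 89 → 93 (+4 each step).
Seedlings: 20, 31, 42, 53, 64, 75 → 86 (+11 each step).
Combining the parts gives 93 bulbs, 86 seedlings.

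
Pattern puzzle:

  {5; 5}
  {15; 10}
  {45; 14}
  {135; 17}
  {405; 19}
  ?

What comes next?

For the first component, ×3 each step: 5, 15, 45, 135, 405 → 1215.
For the second component, differences are 5, 4, 3, … (decreasing by 1 each time): 5, 10, 14, 17, 19 → 20.
Combining the parts gives {1215; 20}.

{1215; 20}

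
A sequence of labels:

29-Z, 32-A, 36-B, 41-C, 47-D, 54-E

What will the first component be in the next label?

First component: 29, 32, 36, 41, 47, 54 → 62 (differences are 3, 4, 5, … (increasing by 1 each time)).
Letter goes Z, A, B, C, D, E → F (letters move forward 1 place in the alphabet, wrapping Z→A).

62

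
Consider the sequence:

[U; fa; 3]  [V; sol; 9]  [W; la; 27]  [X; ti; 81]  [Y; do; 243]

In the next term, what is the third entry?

729

Third entry — ×3 each step: 3, 9, 27, 81, 243 → 729.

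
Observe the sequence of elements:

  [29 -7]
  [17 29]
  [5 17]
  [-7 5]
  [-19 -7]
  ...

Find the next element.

[-31 -19]

First component — −12 each step: 29, 17, 5, -7, -19 → -31.
Second component: always the previous value of the first component; -7, 29, 17, 5, -7 → -19.
Putting it together: [-31 -19].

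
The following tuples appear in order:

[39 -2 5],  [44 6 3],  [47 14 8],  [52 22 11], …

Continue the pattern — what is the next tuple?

[55 30 19]

First coordinate goes 39, 44, 47, 52 → 55 (alternating steps +5, +3, +5, +3, …).
For the second coordinate, +8 each step: -2, 6, 14, 22 → 30.
Third coordinate: 5, 3, 8, 11 → 19 (each term is the sum of the two before it).
Putting it together: [55 30 19].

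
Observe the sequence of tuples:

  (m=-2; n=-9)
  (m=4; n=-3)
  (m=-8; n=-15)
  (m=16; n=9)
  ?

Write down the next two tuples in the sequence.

M goes -2, 4, -8, 16 → -32 → 64 (×(-2) each step).
N: always 7 less than the m, so -9, -3, -15, 9 → -39 → 57.
So the next two tuples are (m=-32; n=-39) and (m=64; n=57).

(m=-32; n=-39), (m=64; n=57)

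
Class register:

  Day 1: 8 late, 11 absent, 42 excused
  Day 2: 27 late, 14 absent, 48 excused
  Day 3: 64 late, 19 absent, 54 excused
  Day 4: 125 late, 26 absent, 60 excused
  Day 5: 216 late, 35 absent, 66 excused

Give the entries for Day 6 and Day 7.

Late: perfect cubes: 2³, 3³, 4³, …; 8, 27, 64, 125, 216 → 343 → 512.
Absent — differences are 3, 5, 7, … (increasing by 2 each time): 11, 14, 19, 26, 35 → 46 → 59.
Excused: 42, 48, 54, 60, 66 → 72 → 78 (+6 each step).
Putting the parts together: 343 late, 46 absent, 72 excused and then 512 late, 59 absent, 78 excused.

343 late, 46 absent, 72 excused; 512 late, 59 absent, 78 excused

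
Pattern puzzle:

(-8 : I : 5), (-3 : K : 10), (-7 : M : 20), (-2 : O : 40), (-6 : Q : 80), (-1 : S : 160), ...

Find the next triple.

First entry goes -8, -3, -7, -2, -6, -1 → -5 (alternating steps +5, −4, +5, −4, …).
Letter — letters move forward 2 places in the alphabet: I, K, M, O, Q, S → U.
Third entry goes 5, 10, 20, 40, 80, 160 → 320 (×2 each step).
Combining the parts gives (-5 : U : 320).

(-5 : U : 320)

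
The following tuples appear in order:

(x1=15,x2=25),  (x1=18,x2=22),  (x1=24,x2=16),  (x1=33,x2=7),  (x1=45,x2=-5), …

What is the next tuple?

X1: differences are 3, 6, 9, … (increasing by 3 each time), so 15, 18, 24, 33, 45 → 60.
X2: 25, 22, 16, 7, -5 → -20 (together with the x1 always sums to 40).
Putting it together: (x1=60,x2=-20).

(x1=60,x2=-20)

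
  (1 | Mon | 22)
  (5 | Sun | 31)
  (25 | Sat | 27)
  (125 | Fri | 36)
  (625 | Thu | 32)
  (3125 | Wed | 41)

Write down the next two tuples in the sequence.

First value goes 1, 5, 25, 125, 625, 3125 → 15625 → 78125 (×5 each step).
Day: runs backward through the weekdays Mon→Sun; Mon, Sun, Sat, Fri, Thu, Wed → Tue → Mon.
For the third value, alternating steps +9, −4, +9, −4, …: 22, 31, 27, 36, 32, 41 → 37 → 46.
So the next two tuples are (15625 | Tue | 37) and (78125 | Mon | 46).

(15625 | Tue | 37), (78125 | Mon | 46)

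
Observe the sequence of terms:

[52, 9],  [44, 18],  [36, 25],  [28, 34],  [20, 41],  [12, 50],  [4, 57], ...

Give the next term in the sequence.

First component — −8 each step: 52, 44, 36, 28, 20, 12, 4 → -4.
Second component goes 9, 18, 25, 34, 41, 50, 57 → 66 (alternating steps +9, +7, +9, +7, …).
So the next term is [-4, 66].

[-4, 66]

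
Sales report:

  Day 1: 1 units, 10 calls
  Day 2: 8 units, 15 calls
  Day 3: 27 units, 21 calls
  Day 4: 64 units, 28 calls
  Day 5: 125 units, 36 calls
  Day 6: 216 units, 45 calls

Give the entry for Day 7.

343 units, 55 calls

Units: 1, 8, 27, 64, 125, 216 → 343 (perfect cubes: 1³, 2³, 3³, …).
For the calls, differences are 5, 6, 7, … (increasing by 1 each time): 10, 15, 21, 28, 36, 45 → 55.
So the next row is 343 units, 55 calls.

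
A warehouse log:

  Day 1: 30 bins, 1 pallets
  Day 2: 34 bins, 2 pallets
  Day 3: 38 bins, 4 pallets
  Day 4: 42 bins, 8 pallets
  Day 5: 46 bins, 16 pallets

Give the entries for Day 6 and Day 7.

50 bins, 32 pallets; 54 bins, 64 pallets

Bins: +4 each step, so 30, 34, 38, 42, 46 → 50 → 54.
Pallets: ×2 each step, so 1, 2, 4, 8, 16 → 32 → 64.
Putting the parts together: 50 bins, 32 pallets and then 54 bins, 64 pallets.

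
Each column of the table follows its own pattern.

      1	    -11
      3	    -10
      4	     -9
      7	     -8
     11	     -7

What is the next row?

18  -6

First component: each term is the sum of the two before it, so 1, 3, 4, 7, 11 → 18.
Second component: +1 each step; -11, -10, -9, -8, -7 → -6.
Putting it together: 18  -6.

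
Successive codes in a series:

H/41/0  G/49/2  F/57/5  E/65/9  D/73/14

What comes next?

Letter: letters move back 1 place in the alphabet, so H, G, F, E, D → C.
Second component: 41, 49, 57, 65, 73 → 81 (+8 each step).
Third component: differences are 2, 3, 4, … (increasing by 1 each time); 0, 2, 5, 9, 14 → 20.
Combining the parts gives C/81/20.

C/81/20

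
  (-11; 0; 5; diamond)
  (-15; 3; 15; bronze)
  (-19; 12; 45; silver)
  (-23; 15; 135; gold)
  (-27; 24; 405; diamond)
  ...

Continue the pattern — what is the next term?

First part: -11, -15, -19, -23, -27 → -31 (−4 each step).
For the second part, alternating steps +3, +9, +3, +9, …: 0, 3, 12, 15, 24 → 27.
Third part — ×3 each step: 5, 15, 45, 135, 405 → 1215.
Rank — repeats diamond → bronze → silver → gold: diamond, bronze, silver, gold, diamond → bronze.
Putting it together: (-31; 27; 1215; bronze).

(-31; 27; 1215; bronze)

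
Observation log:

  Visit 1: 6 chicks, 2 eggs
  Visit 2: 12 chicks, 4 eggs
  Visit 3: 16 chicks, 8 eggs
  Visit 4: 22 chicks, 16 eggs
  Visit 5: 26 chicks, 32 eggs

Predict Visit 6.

32 chicks, 64 eggs

Chicks: alternating steps +6, +4, +6, +4, …; 6, 12, 16, 22, 26 → 32.
Eggs: ×2 each step; 2, 4, 8, 16, 32 → 64.
Putting it together: 32 chicks, 64 eggs.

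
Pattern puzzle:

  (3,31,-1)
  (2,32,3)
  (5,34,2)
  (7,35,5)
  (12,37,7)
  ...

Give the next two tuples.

First part: each term is the sum of the two before it; 3, 2, 5, 7, 12 → 19 → 31.
Second part: 31, 32, 34, 35, 37 → 38 → 40 (alternating steps +1, +2, +1, +2, …).
Third part goes -1, 3, 2, 5, 7 → 12 → 19 (always the previous value of the first part).
Putting the parts together: (19,38,12) and then (31,40,19).

(19,38,12), (31,40,19)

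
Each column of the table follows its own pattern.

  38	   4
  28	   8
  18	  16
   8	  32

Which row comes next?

-2  64

For the first component, −10 each step: 38, 28, 18, 8 → -2.
Second component goes 4, 8, 16, 32 → 64 (×2 each step).
So the next row is -2  64.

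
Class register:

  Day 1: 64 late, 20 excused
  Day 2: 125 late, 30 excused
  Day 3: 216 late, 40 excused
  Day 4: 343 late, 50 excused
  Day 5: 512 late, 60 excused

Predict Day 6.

Late goes 64, 125, 216, 343, 512 → 729 (perfect cubes: 4³, 5³, 6³, …).
Excused: +10 each step, so 20, 30, 40, 50, 60 → 70.
Combining the parts gives 729 late, 70 excused.

729 late, 70 excused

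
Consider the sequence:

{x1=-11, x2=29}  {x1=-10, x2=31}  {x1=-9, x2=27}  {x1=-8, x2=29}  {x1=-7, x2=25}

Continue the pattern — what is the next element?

{x1=-6, x2=27}

X1 goes -11, -10, -9, -8, -7 → -6 (+1 each step).
For the x2, alternating steps +2, −4, +2, −4, …: 29, 31, 27, 29, 25 → 27.
Combining the parts gives {x1=-6, x2=27}.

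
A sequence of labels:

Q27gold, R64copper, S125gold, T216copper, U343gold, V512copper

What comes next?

Letter: letters move forward 1 place in the alphabet; Q, R, S, T, U, V → W.
For the second component, perfect cubes: 3³, 4³, 5³, …: 27, 64, 125, 216, 343, 512 → 729.
Metal: gold, copper, gold, copper, gold, copper → gold (alternates gold ↔ copper).
Combining the parts gives W729gold.

W729gold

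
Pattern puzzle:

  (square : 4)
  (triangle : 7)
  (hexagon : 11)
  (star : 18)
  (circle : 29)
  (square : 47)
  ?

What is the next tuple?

For the shape, repeats square → triangle → hexagon → star → circle: square, triangle, hexagon, star, circle, square → triangle.
Second slot: each term is the sum of the two before it; 4, 7, 11, 18, 29, 47 → 76.
So the next tuple is (triangle : 76).

(triangle : 76)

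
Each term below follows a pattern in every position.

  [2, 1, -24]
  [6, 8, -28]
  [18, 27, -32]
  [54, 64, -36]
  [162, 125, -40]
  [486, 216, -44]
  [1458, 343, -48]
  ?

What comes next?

First slot: ×3 each step; 2, 6, 18, 54, 162, 486, 1458 → 4374.
Second slot: perfect cubes: 1³, 2³, 3³, …; 1, 8, 27, 64, 125, 216, 343 → 512.
Third slot — −4 each step: -24, -28, -32, -36, -40, -44, -48 → -52.
Combining the parts gives [4374, 512, -52].

[4374, 512, -52]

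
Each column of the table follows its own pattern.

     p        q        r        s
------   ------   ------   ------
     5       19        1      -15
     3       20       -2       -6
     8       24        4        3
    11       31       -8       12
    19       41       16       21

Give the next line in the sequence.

Column p: each term is the sum of the two before it, so 5, 3, 8, 11, 19 → 30.
Column q: differences are 1, 4, 7, … (increasing by 3 each time), so 19, 20, 24, 31, 41 → 54.
Column r goes 1, -2, 4, -8, 16 → -32 (×(-2) each step).
Column s: +9 each step; -15, -6, 3, 12, 21 → 30.
Putting it together: 30  54  -32  30.

30  54  -32  30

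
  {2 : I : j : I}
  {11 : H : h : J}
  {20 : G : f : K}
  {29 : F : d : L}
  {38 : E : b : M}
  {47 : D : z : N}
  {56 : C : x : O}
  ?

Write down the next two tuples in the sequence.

{65 : B : v : P}, {74 : A : t : Q}

For the first slot, +9 each step: 2, 11, 20, 29, 38, 47, 56 → 65 → 74.
First letter: letters move back 1 place in the alphabet, so I, H, G, F, E, D, C → B → A.
Second letter — letters move back 2 places in the alphabet, wrapping A→Z: j, h, f, d, b, z, x → v → t.
Third letter: letters move forward 1 place in the alphabet; I, J, K, L, M, N, O → P → Q.
Putting the parts together: {65 : B : v : P} and then {74 : A : t : Q}.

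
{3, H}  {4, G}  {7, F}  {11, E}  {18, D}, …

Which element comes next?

{29, C}

First component goes 3, 4, 7, 11, 18 → 29 (each term is the sum of the two before it).
Letter: letters move back 1 place in the alphabet; H, G, F, E, D → C.
Putting it together: {29, C}.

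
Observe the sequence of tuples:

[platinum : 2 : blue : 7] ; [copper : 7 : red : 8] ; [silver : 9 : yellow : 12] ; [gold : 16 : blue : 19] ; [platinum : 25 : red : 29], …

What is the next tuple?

[copper : 41 : yellow : 42]

Metal goes platinum, copper, silver, gold, platinum → copper (repeats platinum → copper → silver → gold).
For the second component, each term is the sum of the two before it: 2, 7, 9, 16, 25 → 41.
Colour — repeats blue → red → yellow: blue, red, yellow, blue, red → yellow.
For the fourth component, differences are 1, 4, 7, … (increasing by 3 each time): 7, 8, 12, 19, 29 → 42.
Combining the parts gives [copper : 41 : yellow : 42].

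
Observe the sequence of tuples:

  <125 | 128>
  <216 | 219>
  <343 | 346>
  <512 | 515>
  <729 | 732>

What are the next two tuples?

<1000 | 1003>, <1331 | 1334>

First part: perfect cubes: 5³, 6³, 7³, …; 125, 216, 343, 512, 729 → 1000 → 1331.
Second part: 128, 219, 346, 515, 732 → 1003 → 1334 (always 3 more than the first part).
So the next two tuples are <1000 | 1003> and <1331 | 1334>.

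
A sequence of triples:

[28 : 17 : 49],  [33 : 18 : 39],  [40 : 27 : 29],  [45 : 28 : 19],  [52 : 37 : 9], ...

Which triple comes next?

[57 : 38 : -1]

First value goes 28, 33, 40, 45, 52 → 57 (alternating steps +5, +7, +5, +7, …).
Second value: 17, 18, 27, 28, 37 → 38 (alternating steps +1, +9, +1, +9, …).
Third value: −10 each step, so 49, 39, 29, 19, 9 → -1.
Combining the parts gives [57 : 38 : -1].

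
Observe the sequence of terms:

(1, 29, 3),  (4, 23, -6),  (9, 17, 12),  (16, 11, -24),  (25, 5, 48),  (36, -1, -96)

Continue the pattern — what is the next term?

(49, -7, 192)

First component: 1, 4, 9, 16, 25, 36 → 49 (perfect squares: 1², 2², 3², …).
Second component goes 29, 23, 17, 11, 5, -1 → -7 (−6 each step).
Third component: 3, -6, 12, -24, 48, -96 → 192 (×(-2) each step).
Putting it together: (49, -7, 192).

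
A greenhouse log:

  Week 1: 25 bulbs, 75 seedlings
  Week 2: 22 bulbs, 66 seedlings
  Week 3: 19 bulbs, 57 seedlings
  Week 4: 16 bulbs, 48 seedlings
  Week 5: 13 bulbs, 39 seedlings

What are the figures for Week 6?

Bulbs goes 25, 22, 19, 16, 13 → 10 (−3 each step).
For the seedlings, always 3 × the bulbs: 75, 66, 57, 48, 39 → 30.
So the next line is 10 bulbs, 30 seedlings.

10 bulbs, 30 seedlings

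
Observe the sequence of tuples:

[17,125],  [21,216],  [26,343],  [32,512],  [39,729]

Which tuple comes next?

[47,1000]

First component — differences are 4, 5, 6, … (increasing by 1 each time): 17, 21, 26, 32, 39 → 47.
Second component goes 125, 216, 343, 512, 729 → 1000 (perfect cubes: 5³, 6³, 7³, …).
Combining the parts gives [47,1000].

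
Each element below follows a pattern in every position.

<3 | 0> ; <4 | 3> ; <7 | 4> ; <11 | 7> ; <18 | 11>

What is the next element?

<29 | 18>

First component: each term is the sum of the two before it; 3, 4, 7, 11, 18 → 29.
Second component — always the previous value of the first component: 0, 3, 4, 7, 11 → 18.
Combining the parts gives <29 | 18>.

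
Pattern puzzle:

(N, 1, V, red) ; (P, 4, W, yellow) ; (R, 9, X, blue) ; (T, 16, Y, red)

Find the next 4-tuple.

First letter goes N, P, R, T → V (letters move forward 2 places in the alphabet).
Second coordinate: perfect squares: 1², 2², 3², …, so 1, 4, 9, 16 → 25.
Second letter: letters move forward 1 place in the alphabet, so V, W, X, Y → Z.
Colour goes red, yellow, blue, red → yellow (repeats red → yellow → blue).
Putting it together: (V, 25, Z, yellow).

(V, 25, Z, yellow)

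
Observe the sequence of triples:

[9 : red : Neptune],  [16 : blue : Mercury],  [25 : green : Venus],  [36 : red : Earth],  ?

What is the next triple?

[49 : blue : Mars]

First slot: perfect squares: 3², 4², 5², …, so 9, 16, 25, 36 → 49.
Colour: repeats red → blue → green; red, blue, green, red → blue.
For the planet, runs through the planets Mercury→Neptune: Neptune, Mercury, Venus, Earth → Mars.
So the next triple is [49 : blue : Mars].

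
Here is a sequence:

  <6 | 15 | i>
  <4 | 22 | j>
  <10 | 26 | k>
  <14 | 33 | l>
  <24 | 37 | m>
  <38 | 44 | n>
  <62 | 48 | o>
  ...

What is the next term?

First value goes 6, 4, 10, 14, 24, 38, 62 → 100 (each term is the sum of the two before it).
Second value: 15, 22, 26, 33, 37, 44, 48 → 55 (alternating steps +7, +4, +7, +4, …).
Letter goes i, j, k, l, m, n, o → p (letters move forward 1 place in the alphabet).
Combining the parts gives <100 | 55 | p>.

<100 | 55 | p>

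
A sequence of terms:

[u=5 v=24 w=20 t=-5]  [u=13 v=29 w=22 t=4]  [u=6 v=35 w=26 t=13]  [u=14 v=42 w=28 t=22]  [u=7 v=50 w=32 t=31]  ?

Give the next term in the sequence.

[u=15 v=59 w=34 t=40]

For the u, alternating steps +8, −7, +8, −7, …: 5, 13, 6, 14, 7 → 15.
V goes 24, 29, 35, 42, 50 → 59 (differences are 5, 6, 7, … (increasing by 1 each time)).
W: alternating steps +2, +4, +2, +4, …; 20, 22, 26, 28, 32 → 34.
T: +9 each step, so -5, 4, 13, 22, 31 → 40.
Combining the parts gives [u=15 v=59 w=34 t=40].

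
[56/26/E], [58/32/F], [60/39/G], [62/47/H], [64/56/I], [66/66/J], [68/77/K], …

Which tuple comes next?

First part goes 56, 58, 60, 62, 64, 66, 68 → 70 (+2 each step).
Second part: differences are 6, 7, 8, … (increasing by 1 each time), so 26, 32, 39, 47, 56, 66, 77 → 89.
Letter — letters move forward 1 place in the alphabet: E, F, G, H, I, J, K → L.
Putting it together: [70/89/L].

[70/89/L]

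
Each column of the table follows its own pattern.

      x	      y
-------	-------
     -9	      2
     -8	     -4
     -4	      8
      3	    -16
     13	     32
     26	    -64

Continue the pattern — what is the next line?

42  128

Column x: -9, -8, -4, 3, 13, 26 → 42 (differences are 1, 4, 7, … (increasing by 3 each time)).
Column y: 2, -4, 8, -16, 32, -64 → 128 (×(-2) each step).
Putting it together: 42  128.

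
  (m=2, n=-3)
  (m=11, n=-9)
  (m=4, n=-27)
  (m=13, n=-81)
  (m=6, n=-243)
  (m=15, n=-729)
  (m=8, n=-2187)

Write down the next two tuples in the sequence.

(m=17, n=-6561), (m=10, n=-19683)

M — alternating steps +9, −7, +9, −7, …: 2, 11, 4, 13, 6, 15, 8 → 17 → 10.
For the n, ×3 each step: -3, -9, -27, -81, -243, -729, -2187 → -6561 → -19683.
Putting the parts together: (m=17, n=-6561) and then (m=10, n=-19683).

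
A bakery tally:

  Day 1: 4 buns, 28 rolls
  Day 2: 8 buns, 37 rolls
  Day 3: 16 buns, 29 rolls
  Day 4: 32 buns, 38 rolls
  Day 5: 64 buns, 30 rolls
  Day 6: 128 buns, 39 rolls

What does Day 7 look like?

256 buns, 31 rolls

Buns: ×2 each step, so 4, 8, 16, 32, 64, 128 → 256.
Rolls: alternating steps +9, −8, +9, −8, …; 28, 37, 29, 38, 30, 39 → 31.
Putting it together: 256 buns, 31 rolls.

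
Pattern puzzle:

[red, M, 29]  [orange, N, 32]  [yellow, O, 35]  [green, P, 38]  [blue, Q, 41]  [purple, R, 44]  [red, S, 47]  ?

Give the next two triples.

Colour: repeats red → orange → yellow → green → blue → purple; red, orange, yellow, green, blue, purple, red → orange → yellow.
Letter goes M, N, O, P, Q, R, S → T → U (letters move forward 1 place in the alphabet).
Third part: 29, 32, 35, 38, 41, 44, 47 → 50 → 53 (+3 each step).
Putting the parts together: [orange, T, 50] and then [yellow, U, 53].

[orange, T, 50], [yellow, U, 53]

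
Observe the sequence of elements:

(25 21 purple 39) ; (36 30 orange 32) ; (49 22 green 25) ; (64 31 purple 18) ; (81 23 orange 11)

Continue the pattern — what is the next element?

First entry: perfect squares: 5², 6², 7², …, so 25, 36, 49, 64, 81 → 100.
For the second entry, alternating steps +9, −8, +9, −8, …: 21, 30, 22, 31, 23 → 32.
Colour — repeats purple → orange → green: purple, orange, green, purple, orange → green.
Fourth entry goes 39, 32, 25, 18, 11 → 4 (−7 each step).
Combining the parts gives (100 32 green 4).

(100 32 green 4)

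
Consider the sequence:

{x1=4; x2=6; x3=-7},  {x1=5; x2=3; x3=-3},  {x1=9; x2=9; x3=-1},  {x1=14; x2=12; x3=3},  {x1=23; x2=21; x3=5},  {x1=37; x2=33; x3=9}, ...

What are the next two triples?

{x1=60; x2=54; x3=11}, {x1=97; x2=87; x3=15}

X1: 4, 5, 9, 14, 23, 37 → 60 → 97 (each term is the sum of the two before it).
X2: each term is the sum of the two before it; 6, 3, 9, 12, 21, 33 → 54 → 87.
X3: alternating steps +4, +2, +4, +2, …; -7, -3, -1, 3, 5, 9 → 11 → 15.
So the next two triples are {x1=60; x2=54; x3=11} and {x1=97; x2=87; x3=15}.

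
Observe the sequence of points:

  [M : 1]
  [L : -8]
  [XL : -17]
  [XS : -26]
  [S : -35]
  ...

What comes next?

[M : -44]

Size: runs through clothing sizes XS→XL, so M, L, XL, XS, S → M.
Second part: 1, -8, -17, -26, -35 → -44 (−9 each step).
Combining the parts gives [M : -44].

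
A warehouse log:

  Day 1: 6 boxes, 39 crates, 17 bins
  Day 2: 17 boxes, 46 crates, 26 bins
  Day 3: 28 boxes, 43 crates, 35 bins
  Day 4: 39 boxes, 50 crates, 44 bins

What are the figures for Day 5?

50 boxes, 47 crates, 53 bins

For the boxes, +11 each step: 6, 17, 28, 39 → 50.
Crates — alternating steps +7, −3, +7, −3, …: 39, 46, 43, 50 → 47.
Bins: +9 each step; 17, 26, 35, 44 → 53.
So the next record is 50 boxes, 47 crates, 53 bins.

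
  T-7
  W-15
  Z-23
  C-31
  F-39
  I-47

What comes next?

Letter: letters move forward 3 places in the alphabet, wrapping Z→A; T, W, Z, C, F, I → L.
Second component: +8 each step; 7, 15, 23, 31, 39, 47 → 55.
Combining the parts gives L-55.

L-55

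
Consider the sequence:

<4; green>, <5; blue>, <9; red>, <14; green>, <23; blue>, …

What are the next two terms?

First slot goes 4, 5, 9, 14, 23 → 37 → 60 (each term is the sum of the two before it).
Colour: repeats green → blue → red, so green, blue, red, green, blue → red → green.
So the next two terms are <37; red> and <60; green>.

<37; red>, <60; green>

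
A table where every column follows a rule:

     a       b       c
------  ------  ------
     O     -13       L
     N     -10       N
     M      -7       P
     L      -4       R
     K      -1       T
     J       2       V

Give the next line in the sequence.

Column a — letters move back 1 place in the alphabet: O, N, M, L, K, J → I.
Column b: -13, -10, -7, -4, -1, 2 → 5 (+3 each step).
Column c: L, N, P, R, T, V → X (letters move forward 2 places in the alphabet).
Combining the parts gives I  5  X.

I  5  X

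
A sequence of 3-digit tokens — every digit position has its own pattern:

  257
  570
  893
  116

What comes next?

For the first digit, +3 each step, mod 10: 2, 5, 8, 1 → 4.
Second digit — +2 each step, mod 10: 5, 7, 9, 1 → 3.
Third digit: 7, 0, 3, 6 → 9 (+3 each step, mod 10).
Combining the parts gives 439.

439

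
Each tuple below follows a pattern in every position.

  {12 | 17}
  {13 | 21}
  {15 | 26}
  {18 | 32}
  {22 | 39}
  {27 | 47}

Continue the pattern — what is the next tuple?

For the first value, differences are 1, 2, 3, … (increasing by 1 each time): 12, 13, 15, 18, 22, 27 → 33.
Second value: differences are 4, 5, 6, … (increasing by 1 each time); 17, 21, 26, 32, 39, 47 → 56.
So the next tuple is {33 | 56}.

{33 | 56}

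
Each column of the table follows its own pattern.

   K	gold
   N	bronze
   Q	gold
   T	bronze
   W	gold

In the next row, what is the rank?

Rank: gold, bronze, gold, bronze, gold → bronze (alternates gold ↔ bronze).

bronze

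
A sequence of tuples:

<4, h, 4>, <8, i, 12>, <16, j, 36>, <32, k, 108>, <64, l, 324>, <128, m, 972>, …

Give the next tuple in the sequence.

First part — ×2 each step: 4, 8, 16, 32, 64, 128 → 256.
Letter goes h, i, j, k, l, m → n (letters move forward 1 place in the alphabet).
Third part — ×3 each step: 4, 12, 36, 108, 324, 972 → 2916.
So the next tuple is <256, n, 2916>.

<256, n, 2916>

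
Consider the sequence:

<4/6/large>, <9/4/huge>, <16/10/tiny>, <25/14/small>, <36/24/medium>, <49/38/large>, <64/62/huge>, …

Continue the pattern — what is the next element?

<81/100/tiny>

First coordinate: perfect squares: 2², 3², 4², …; 4, 9, 16, 25, 36, 49, 64 → 81.
For the second coordinate, each term is the sum of the two before it: 6, 4, 10, 14, 24, 38, 62 → 100.
Size goes large, huge, tiny, small, medium, large, huge → tiny (repeats large → huge → tiny → small → medium).
So the next element is <81/100/tiny>.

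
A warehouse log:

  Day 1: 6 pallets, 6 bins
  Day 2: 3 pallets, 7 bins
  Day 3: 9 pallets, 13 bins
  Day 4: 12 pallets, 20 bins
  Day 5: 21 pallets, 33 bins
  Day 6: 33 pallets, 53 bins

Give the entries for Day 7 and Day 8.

54 pallets, 86 bins; 87 pallets, 139 bins

Pallets: each term is the sum of the two before it, so 6, 3, 9, 12, 21, 33 → 54 → 87.
Bins: each term is the sum of the two before it, so 6, 7, 13, 20, 33, 53 → 86 → 139.
So the next two rows are 54 pallets, 86 bins and 87 pallets, 139 bins.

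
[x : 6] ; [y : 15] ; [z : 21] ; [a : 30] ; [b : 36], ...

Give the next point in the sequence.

Letter: x, y, z, a, b → c (letters move forward 1 place in the alphabet, wrapping Z→A).
Second component goes 6, 15, 21, 30, 36 → 45 (alternating steps +9, +6, +9, +6, …).
Combining the parts gives [c : 45].

[c : 45]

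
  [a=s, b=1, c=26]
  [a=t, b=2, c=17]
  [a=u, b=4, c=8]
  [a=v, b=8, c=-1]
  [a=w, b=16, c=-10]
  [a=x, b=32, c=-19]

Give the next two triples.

A: s, t, u, v, w, x → y → z (letters move forward 1 place in the alphabet).
B — ×2 each step: 1, 2, 4, 8, 16, 32 → 64 → 128.
C goes 26, 17, 8, -1, -10, -19 → -28 → -37 (−9 each step).
Putting the parts together: [a=y, b=64, c=-28] and then [a=z, b=128, c=-37].

[a=y, b=64, c=-28], [a=z, b=128, c=-37]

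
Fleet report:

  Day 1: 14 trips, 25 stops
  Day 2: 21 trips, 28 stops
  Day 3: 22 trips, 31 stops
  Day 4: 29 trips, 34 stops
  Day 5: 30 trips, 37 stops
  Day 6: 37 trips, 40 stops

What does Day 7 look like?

Trips: alternating steps +7, +1, +7, +1, …; 14, 21, 22, 29, 30, 37 → 38.
For the stops, +3 each step: 25, 28, 31, 34, 37, 40 → 43.
Putting it together: 38 trips, 43 stops.

38 trips, 43 stops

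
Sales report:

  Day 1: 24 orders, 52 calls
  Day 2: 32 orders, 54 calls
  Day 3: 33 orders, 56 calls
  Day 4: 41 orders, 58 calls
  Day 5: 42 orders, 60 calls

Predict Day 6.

50 orders, 62 calls

Orders: alternating steps +8, +1, +8, +1, …; 24, 32, 33, 41, 42 → 50.
Calls: +2 each step, so 52, 54, 56, 58, 60 → 62.
Putting it together: 50 orders, 62 calls.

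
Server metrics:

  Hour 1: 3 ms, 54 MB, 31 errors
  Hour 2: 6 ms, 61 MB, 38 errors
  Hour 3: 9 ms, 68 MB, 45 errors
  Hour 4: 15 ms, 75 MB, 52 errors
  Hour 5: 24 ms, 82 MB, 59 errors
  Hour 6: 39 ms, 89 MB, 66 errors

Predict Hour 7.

63 ms, 96 MB, 73 errors

Ms: each term is the sum of the two before it, so 3, 6, 9, 15, 24, 39 → 63.
For the MB, +7 each step: 54, 61, 68, 75, 82, 89 → 96.
Errors: 31, 38, 45, 52, 59, 66 → 73 (+7 each step).
So the next line is 63 ms, 96 MB, 73 errors.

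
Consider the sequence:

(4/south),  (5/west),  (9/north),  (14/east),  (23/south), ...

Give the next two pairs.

(37/west), (60/north)

First value: 4, 5, 9, 14, 23 → 37 → 60 (each term is the sum of the two before it).
Direction goes south, west, north, east, south → west → north (repeats south → west → north → east).
So the next two pairs are (37/west) and (60/north).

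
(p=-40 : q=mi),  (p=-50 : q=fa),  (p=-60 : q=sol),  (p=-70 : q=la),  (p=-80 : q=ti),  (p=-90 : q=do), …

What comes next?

For the p, −10 each step: -40, -50, -60, -70, -80, -90 → -100.
Q — runs through the solfège scale do→ti: mi, fa, sol, la, ti, do → re.
Putting it together: (p=-100 : q=re).

(p=-100 : q=re)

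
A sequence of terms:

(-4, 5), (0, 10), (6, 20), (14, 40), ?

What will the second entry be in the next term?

80

For the second entry, ×2 each step: 5, 10, 20, 40 → 80.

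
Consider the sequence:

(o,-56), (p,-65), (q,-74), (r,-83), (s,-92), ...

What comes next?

Letter — letters move forward 1 place in the alphabet: o, p, q, r, s → t.
Second value: -56, -65, -74, -83, -92 → -101 (−9 each step).
Combining the parts gives (t,-101).

(t,-101)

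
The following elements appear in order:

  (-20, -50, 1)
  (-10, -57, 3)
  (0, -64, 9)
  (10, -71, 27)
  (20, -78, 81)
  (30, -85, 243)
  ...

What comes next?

First part: +10 each step; -20, -10, 0, 10, 20, 30 → 40.
Second part goes -50, -57, -64, -71, -78, -85 → -92 (−7 each step).
Third part — ×3 each step: 1, 3, 9, 27, 81, 243 → 729.
Putting it together: (40, -92, 729).

(40, -92, 729)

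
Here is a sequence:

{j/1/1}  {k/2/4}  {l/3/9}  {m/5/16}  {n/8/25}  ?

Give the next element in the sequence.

Letter: letters move forward 1 place in the alphabet; j, k, l, m, n → o.
Second component goes 1, 2, 3, 5, 8 → 13 (each term is the sum of the two before it).
Third component: perfect squares: 1², 2², 3², …, so 1, 4, 9, 16, 25 → 36.
Combining the parts gives {o/13/36}.

{o/13/36}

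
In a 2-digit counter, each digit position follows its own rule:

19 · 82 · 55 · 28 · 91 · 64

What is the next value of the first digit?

3

For the first digit, −3 each step, mod 10: 1, 8, 5, 2, 9, 6 → 3.
Second digit goes 9, 2, 5, 8, 1, 4 → 7 (+3 each step, mod 10).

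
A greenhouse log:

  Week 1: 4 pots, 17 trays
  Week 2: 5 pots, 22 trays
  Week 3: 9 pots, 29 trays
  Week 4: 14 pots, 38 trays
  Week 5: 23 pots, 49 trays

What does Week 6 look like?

37 pots, 62 trays

Pots: each term is the sum of the two before it; 4, 5, 9, 14, 23 → 37.
Trays — differences are 5, 7, 9, … (increasing by 2 each time): 17, 22, 29, 38, 49 → 62.
Combining the parts gives 37 pots, 62 trays.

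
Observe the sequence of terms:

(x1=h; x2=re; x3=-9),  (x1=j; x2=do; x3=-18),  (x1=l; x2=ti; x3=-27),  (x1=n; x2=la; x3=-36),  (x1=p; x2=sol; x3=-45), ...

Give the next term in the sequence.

(x1=r; x2=fa; x3=-54)

For the x1, letters move forward 2 places in the alphabet: h, j, l, n, p → r.
X2: runs backward through the solfège scale do→ti, so re, do, ti, la, sol → fa.
X3: -9, -18, -27, -36, -45 → -54 (−9 each step).
Combining the parts gives (x1=r; x2=fa; x3=-54).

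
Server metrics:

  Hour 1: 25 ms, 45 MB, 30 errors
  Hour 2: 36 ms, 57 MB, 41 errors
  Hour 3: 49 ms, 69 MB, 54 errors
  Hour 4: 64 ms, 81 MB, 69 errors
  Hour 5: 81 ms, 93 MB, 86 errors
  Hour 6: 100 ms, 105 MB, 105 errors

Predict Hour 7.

121 ms, 117 MB, 126 errors

Ms: perfect squares: 5², 6², 7², …; 25, 36, 49, 64, 81, 100 → 121.
MB goes 45, 57, 69, 81, 93, 105 → 117 (+12 each step).
Errors — always 5 more than the ms: 30, 41, 54, 69, 86, 105 → 126.
So the next line is 121 ms, 117 MB, 126 errors.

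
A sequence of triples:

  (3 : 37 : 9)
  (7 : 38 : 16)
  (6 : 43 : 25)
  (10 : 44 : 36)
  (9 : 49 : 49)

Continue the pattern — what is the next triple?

First coordinate: 3, 7, 6, 10, 9 → 13 (alternating steps +4, −1, +4, −1, …).
Second coordinate: 37, 38, 43, 44, 49 → 50 (alternating steps +1, +5, +1, +5, …).
Third coordinate: 9, 16, 25, 36, 49 → 64 (perfect squares: 3², 4², 5², …).
Putting it together: (13 : 50 : 64).

(13 : 50 : 64)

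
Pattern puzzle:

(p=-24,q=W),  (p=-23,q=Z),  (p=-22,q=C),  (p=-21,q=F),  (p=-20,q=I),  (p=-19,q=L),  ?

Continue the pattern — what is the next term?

For the p, +1 each step: -24, -23, -22, -21, -20, -19 → -18.
Q goes W, Z, C, F, I, L → O (letters move forward 3 places in the alphabet, wrapping Z→A).
Combining the parts gives (p=-18,q=O).

(p=-18,q=O)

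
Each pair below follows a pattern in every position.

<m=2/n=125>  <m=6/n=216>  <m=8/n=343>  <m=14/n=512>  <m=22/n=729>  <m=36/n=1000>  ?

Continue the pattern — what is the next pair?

<m=58/n=1331>

M: each term is the sum of the two before it, so 2, 6, 8, 14, 22, 36 → 58.
N goes 125, 216, 343, 512, 729, 1000 → 1331 (perfect cubes: 5³, 6³, 7³, …).
Combining the parts gives <m=58/n=1331>.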